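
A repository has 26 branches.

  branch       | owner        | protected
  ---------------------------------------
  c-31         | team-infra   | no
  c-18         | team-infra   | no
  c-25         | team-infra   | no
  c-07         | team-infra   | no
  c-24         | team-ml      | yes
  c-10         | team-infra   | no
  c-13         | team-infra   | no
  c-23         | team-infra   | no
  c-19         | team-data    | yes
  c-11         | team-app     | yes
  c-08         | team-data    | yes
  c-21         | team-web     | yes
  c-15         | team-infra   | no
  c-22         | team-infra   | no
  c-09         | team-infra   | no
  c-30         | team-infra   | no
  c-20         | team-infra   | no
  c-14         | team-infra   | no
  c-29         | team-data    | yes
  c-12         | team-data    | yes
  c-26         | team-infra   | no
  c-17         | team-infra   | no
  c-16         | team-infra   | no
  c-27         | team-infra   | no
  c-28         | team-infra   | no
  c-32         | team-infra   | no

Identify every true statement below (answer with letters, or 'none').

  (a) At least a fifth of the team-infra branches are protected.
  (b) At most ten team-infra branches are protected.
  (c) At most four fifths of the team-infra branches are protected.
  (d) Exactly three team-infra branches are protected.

(b), (c)

|A| = 19, |A ∩ B| = 0, |A ∖ B| = 19.
(a) |A ∩ B| / |A| ≥ 1/5: fails.
(b) |A ∩ B| ≤ 10: holds.
(c) |A ∩ B| / |A| ≤ 4/5: holds.
(d) |A ∩ B| = 3: fails.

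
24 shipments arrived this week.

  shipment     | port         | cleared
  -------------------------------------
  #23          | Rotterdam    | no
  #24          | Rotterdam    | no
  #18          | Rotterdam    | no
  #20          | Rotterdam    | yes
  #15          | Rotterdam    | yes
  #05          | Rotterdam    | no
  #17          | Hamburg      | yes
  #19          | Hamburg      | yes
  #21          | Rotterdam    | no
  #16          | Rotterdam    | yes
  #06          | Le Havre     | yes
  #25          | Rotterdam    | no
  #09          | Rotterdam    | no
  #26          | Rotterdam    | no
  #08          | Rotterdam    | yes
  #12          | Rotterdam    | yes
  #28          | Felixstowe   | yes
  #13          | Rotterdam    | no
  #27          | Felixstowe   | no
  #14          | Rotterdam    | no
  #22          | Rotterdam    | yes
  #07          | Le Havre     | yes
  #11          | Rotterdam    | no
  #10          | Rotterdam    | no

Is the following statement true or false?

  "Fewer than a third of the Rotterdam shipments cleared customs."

'Fewer than a third of the Rotterdam shipments cleared customs' holds iff |A ∩ B| / |A| < 1/3.
|A| = 18, |A ∩ B| = 6, |A ∖ B| = 12.
|A ∩ B|/|A| = 6/18, so the statement is false.

False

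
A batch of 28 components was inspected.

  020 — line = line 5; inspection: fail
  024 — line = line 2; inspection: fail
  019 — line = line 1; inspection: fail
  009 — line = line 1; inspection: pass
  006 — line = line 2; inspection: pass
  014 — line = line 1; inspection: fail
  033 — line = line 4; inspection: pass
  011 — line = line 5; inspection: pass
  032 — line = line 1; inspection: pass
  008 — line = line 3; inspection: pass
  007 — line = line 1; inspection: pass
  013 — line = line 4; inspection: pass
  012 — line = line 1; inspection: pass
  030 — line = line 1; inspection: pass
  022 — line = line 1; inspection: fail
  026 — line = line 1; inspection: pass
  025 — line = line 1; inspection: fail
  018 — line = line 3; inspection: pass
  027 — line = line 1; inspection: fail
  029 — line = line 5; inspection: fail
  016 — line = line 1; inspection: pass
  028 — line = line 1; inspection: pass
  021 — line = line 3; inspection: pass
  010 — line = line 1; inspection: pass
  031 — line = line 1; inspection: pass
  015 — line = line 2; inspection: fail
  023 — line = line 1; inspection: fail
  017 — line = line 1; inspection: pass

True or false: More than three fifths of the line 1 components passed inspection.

'More than three fifths of the line 1 components passed inspection' holds iff |A ∩ B| / |A| > 3/5.
|A| = 17, |A ∩ B| = 11, |A ∖ B| = 6.
|A ∩ B|/|A| = 11/17, so the statement is true.

True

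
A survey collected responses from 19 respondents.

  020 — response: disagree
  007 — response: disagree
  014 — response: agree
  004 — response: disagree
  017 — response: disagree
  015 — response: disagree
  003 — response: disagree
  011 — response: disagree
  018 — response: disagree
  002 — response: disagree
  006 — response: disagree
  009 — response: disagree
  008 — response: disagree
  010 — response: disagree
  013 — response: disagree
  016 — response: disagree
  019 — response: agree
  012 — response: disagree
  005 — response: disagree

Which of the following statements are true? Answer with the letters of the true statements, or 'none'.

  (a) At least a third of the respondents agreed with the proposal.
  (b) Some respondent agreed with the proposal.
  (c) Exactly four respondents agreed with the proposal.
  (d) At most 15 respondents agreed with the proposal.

|A| = 19, |A ∩ B| = 2, |A ∖ B| = 17.
(a) |A ∩ B| / |A| ≥ 1/3: fails.
(b) A ∩ B ≠ ∅ (|A ∩ B| ≥ 1): holds.
(c) |A ∩ B| = 4: fails.
(d) |A ∩ B| ≤ 15: holds.

(b), (d)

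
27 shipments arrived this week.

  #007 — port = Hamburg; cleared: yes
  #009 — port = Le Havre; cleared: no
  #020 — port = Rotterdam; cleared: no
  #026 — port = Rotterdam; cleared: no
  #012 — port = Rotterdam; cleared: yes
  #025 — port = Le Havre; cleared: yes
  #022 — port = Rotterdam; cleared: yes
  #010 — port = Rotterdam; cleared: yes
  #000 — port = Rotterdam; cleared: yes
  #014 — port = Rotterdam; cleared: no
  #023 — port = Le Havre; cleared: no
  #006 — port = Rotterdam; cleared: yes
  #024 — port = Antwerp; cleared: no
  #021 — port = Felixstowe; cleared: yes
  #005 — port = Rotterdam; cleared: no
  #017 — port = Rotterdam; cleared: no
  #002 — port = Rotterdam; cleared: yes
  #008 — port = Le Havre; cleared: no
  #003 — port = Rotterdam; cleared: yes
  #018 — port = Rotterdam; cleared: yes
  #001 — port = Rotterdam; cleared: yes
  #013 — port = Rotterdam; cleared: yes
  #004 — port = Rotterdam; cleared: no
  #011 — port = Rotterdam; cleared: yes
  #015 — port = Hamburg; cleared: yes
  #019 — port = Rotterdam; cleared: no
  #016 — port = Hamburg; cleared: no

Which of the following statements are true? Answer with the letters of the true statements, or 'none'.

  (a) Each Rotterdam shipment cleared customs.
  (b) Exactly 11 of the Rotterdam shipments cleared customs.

|A| = 18, |A ∩ B| = 11, |A ∖ B| = 7.
(a) A ⊆ B, i.e. every element of A is in B (|A ∖ B| = 0): fails.
(b) |A ∩ B| = 11: holds.

(b)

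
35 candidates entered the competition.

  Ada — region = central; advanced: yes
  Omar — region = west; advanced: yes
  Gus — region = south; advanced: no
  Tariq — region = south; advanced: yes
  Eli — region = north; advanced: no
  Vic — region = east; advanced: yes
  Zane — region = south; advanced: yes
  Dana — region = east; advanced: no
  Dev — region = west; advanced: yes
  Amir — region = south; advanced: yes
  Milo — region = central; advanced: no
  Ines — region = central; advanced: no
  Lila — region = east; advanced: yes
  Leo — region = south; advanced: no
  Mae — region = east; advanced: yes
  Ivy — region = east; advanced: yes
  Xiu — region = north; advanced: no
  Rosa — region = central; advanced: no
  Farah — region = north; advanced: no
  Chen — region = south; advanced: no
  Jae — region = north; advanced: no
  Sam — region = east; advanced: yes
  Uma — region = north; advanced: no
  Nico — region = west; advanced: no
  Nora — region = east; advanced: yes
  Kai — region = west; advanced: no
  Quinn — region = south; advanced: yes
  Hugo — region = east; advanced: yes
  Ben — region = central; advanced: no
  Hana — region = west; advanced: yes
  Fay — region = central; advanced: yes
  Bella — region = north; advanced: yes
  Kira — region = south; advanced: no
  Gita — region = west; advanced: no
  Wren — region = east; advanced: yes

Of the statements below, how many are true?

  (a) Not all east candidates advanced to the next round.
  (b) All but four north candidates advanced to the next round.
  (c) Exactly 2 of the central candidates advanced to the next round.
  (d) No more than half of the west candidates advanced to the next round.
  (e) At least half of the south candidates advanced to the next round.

4

(a) east: |A| = 9, |A ∩ B| = 8; needs A ⊄ B (|A ∖ B| ≥ 1) — true.
(b) north: |A| = 6, |A ∩ B| = 1; needs |A ∖ B| = 4 — false.
(c) central: |A| = 6, |A ∩ B| = 2; needs |A ∩ B| = 2 — true.
(d) west: |A| = 6, |A ∩ B| = 3; needs |A ∩ B| ≤ |A ∖ B| — true.
(e) south: |A| = 8, |A ∩ B| = 4; needs |A ∩ B| ≥ |A ∖ B| — true.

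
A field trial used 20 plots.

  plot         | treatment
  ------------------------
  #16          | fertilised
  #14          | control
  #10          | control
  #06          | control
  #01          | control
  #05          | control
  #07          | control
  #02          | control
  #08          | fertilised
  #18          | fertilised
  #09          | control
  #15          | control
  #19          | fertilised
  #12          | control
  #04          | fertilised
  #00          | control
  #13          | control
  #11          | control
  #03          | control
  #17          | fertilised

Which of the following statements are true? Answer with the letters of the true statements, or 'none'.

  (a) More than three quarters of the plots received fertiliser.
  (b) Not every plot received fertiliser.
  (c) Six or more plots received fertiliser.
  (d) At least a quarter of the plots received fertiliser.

(b), (c), (d)

|A| = 20, |A ∩ B| = 6, |A ∖ B| = 14.
(a) |A ∩ B| / |A| > 3/4: fails.
(b) A ⊄ B (|A ∖ B| ≥ 1): holds.
(c) |A ∩ B| ≥ 6: holds.
(d) |A ∩ B| / |A| ≥ 1/4: holds.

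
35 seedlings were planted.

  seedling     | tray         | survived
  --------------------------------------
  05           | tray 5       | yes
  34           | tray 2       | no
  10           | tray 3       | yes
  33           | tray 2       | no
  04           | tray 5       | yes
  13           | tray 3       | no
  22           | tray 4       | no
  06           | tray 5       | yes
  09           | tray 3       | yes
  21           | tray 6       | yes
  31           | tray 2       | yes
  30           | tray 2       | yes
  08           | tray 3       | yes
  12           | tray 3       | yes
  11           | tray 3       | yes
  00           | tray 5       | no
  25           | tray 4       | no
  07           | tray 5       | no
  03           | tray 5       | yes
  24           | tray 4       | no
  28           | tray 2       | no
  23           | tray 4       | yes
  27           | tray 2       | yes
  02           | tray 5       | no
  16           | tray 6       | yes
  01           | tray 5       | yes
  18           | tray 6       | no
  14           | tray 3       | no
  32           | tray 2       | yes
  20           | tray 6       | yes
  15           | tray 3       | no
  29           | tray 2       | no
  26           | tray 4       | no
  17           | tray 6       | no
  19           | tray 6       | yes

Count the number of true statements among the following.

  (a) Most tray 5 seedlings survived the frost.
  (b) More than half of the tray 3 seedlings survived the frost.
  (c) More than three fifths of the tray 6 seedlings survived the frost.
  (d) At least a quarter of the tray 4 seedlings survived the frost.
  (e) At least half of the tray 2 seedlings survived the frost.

(a) tray 5: |A| = 8, |A ∩ B| = 5; needs |A ∩ B| > |A ∖ B| — true.
(b) tray 3: |A| = 8, |A ∩ B| = 5; needs |A ∩ B| > |A ∖ B| — true.
(c) tray 6: |A| = 6, |A ∩ B| = 4; needs |A ∩ B| / |A| > 3/5 — true.
(d) tray 4: |A| = 5, |A ∩ B| = 1; needs |A ∩ B| / |A| ≥ 1/4 — false.
(e) tray 2: |A| = 8, |A ∩ B| = 4; needs |A ∩ B| ≥ |A ∖ B| — true.

4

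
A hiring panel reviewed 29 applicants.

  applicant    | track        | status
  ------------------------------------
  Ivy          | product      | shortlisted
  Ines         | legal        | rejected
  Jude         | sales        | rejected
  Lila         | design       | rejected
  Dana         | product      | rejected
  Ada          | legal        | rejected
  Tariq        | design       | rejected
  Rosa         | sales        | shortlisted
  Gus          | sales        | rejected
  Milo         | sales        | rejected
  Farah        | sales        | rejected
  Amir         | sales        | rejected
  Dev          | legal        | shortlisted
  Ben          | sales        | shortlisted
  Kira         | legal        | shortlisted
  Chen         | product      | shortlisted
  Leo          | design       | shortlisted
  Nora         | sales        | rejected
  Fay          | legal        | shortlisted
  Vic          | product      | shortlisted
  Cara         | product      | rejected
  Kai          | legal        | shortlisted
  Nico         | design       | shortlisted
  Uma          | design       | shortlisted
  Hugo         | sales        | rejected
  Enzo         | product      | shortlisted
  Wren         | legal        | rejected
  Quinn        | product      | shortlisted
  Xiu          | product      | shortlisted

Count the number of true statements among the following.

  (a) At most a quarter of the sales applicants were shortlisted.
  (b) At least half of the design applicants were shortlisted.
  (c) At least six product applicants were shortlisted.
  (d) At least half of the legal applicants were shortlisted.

(a) sales: |A| = 9, |A ∩ B| = 2; needs |A ∩ B| / |A| ≤ 1/4 — true.
(b) design: |A| = 5, |A ∩ B| = 3; needs |A ∩ B| ≥ |A ∖ B| — true.
(c) product: |A| = 8, |A ∩ B| = 6; needs |A ∩ B| ≥ 6 — true.
(d) legal: |A| = 7, |A ∩ B| = 4; needs |A ∩ B| ≥ |A ∖ B| — true.

4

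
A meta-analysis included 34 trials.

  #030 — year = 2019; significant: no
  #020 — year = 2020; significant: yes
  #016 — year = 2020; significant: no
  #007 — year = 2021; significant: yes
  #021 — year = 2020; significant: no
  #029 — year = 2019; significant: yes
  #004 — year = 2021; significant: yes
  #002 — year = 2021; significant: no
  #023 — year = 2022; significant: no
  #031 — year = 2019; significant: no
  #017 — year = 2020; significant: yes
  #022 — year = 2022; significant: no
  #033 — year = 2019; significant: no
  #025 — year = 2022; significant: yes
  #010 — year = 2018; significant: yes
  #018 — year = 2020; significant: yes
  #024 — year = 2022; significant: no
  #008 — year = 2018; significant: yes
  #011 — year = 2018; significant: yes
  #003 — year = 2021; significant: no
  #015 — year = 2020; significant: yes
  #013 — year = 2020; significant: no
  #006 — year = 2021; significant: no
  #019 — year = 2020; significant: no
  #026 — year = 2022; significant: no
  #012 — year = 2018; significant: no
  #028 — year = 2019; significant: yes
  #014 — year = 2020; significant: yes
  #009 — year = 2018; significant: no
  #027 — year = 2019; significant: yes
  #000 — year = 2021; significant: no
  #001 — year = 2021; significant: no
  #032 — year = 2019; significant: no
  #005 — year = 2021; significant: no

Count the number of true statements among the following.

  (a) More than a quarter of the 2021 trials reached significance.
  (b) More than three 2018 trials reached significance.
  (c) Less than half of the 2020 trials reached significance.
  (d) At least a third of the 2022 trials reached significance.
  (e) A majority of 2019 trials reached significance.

0

(a) 2021: |A| = 8, |A ∩ B| = 2; needs |A ∩ B| / |A| > 1/4 — false.
(b) 2018: |A| = 5, |A ∩ B| = 3; needs |A ∩ B| > 3 — false.
(c) 2020: |A| = 9, |A ∩ B| = 5; needs |A ∩ B| < |A ∖ B| — false.
(d) 2022: |A| = 5, |A ∩ B| = 1; needs |A ∩ B| / |A| ≥ 1/3 — false.
(e) 2019: |A| = 7, |A ∩ B| = 3; needs |A ∩ B| > |A ∖ B| — false.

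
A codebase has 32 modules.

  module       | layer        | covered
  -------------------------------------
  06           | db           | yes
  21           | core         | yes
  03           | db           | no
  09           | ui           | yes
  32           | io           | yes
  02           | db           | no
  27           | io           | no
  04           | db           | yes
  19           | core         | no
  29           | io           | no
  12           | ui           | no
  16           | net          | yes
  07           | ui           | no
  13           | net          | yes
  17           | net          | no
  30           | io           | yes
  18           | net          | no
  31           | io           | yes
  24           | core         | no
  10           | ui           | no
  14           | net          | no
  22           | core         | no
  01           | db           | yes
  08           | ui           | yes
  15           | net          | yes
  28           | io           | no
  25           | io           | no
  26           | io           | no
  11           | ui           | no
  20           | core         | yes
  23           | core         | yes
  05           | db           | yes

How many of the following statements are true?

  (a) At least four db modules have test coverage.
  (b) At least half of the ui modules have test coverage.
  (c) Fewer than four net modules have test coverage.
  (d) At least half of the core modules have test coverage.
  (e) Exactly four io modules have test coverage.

3

(a) db: |A| = 6, |A ∩ B| = 4; needs |A ∩ B| ≥ 4 — true.
(b) ui: |A| = 6, |A ∩ B| = 2; needs |A ∩ B| ≥ |A ∖ B| — false.
(c) net: |A| = 6, |A ∩ B| = 3; needs |A ∩ B| < 4 — true.
(d) core: |A| = 6, |A ∩ B| = 3; needs |A ∩ B| ≥ |A ∖ B| — true.
(e) io: |A| = 8, |A ∩ B| = 3; needs |A ∩ B| = 4 — false.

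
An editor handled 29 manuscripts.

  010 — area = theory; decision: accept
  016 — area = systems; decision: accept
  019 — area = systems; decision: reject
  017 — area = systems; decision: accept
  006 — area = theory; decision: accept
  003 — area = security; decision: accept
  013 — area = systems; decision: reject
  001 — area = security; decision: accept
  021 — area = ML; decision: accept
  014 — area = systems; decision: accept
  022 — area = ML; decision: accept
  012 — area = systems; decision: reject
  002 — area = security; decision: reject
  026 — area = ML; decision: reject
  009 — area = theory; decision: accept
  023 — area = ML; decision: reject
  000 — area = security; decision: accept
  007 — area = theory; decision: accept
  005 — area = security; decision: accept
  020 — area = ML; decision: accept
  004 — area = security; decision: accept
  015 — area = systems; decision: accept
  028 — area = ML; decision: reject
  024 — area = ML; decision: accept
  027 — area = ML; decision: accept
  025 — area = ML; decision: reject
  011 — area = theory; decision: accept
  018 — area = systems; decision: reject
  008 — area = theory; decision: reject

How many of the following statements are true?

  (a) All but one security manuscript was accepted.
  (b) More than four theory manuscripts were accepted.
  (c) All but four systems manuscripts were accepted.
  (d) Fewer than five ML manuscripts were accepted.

3

(a) security: |A| = 6, |A ∩ B| = 5; needs |A ∖ B| = 1 — true.
(b) theory: |A| = 6, |A ∩ B| = 5; needs |A ∩ B| > 4 — true.
(c) systems: |A| = 8, |A ∩ B| = 4; needs |A ∖ B| = 4 — true.
(d) ML: |A| = 9, |A ∩ B| = 5; needs |A ∩ B| < 5 — false.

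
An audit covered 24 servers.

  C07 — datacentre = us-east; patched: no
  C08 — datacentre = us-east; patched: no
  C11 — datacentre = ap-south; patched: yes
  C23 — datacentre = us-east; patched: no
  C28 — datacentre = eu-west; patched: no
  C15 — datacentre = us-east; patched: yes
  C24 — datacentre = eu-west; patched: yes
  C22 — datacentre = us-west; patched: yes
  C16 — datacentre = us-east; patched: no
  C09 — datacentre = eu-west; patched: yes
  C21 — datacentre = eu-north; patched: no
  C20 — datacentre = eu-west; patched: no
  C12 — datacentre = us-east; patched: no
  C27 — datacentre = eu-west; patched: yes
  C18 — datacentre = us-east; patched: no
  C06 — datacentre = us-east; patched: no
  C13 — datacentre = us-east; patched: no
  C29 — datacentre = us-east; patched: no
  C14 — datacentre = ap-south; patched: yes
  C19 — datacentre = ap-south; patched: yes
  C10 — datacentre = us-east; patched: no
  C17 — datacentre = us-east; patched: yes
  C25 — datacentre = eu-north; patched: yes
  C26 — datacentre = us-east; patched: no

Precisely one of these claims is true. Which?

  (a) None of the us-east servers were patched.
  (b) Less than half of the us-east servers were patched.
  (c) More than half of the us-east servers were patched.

(b)

|A| = 13, |A ∩ B| = 2, |A ∖ B| = 11.
(a) requires A ∩ B = ∅ (|A ∩ B| = 0): false.
(b) requires |A ∩ B| < |A ∖ B|: true.
(c) requires |A ∩ B| > |A ∖ B|: false.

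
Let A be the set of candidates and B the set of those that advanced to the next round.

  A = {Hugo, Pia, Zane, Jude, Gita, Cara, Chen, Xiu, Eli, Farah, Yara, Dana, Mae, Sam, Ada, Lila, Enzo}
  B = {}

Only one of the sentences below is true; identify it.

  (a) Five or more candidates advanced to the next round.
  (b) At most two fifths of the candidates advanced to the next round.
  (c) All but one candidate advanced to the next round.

|A| = 17, |A ∩ B| = 0, |A ∖ B| = 17.
(a) requires |A ∩ B| ≥ 5: false.
(b) requires |A ∩ B| / |A| ≤ 2/5: true.
(c) requires |A ∖ B| = 1: false.

(b)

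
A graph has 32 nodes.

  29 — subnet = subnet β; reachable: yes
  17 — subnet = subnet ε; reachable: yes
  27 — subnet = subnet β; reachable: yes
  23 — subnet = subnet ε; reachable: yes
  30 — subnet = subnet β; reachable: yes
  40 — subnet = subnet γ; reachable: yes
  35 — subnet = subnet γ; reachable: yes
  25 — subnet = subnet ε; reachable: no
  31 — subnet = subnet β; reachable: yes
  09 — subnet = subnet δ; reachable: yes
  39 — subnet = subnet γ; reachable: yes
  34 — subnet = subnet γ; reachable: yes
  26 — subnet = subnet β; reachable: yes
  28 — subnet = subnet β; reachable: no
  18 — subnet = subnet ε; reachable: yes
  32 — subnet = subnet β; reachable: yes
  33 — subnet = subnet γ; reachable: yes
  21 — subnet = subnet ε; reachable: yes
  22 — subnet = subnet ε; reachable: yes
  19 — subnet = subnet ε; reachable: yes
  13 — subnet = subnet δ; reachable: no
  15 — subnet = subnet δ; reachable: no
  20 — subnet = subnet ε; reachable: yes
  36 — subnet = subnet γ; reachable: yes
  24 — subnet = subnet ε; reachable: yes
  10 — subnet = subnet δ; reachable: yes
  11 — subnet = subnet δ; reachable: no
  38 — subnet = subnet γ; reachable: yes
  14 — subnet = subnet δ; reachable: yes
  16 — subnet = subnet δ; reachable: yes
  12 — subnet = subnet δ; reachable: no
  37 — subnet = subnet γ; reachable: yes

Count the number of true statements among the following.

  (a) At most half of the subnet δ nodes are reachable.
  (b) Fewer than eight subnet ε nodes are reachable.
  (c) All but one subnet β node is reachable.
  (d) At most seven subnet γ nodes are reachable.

(a) subnet δ: |A| = 8, |A ∩ B| = 4; needs |A ∩ B| ≤ |A ∖ B| — true.
(b) subnet ε: |A| = 9, |A ∩ B| = 8; needs |A ∩ B| < 8 — false.
(c) subnet β: |A| = 7, |A ∩ B| = 6; needs |A ∖ B| = 1 — true.
(d) subnet γ: |A| = 8, |A ∩ B| = 8; needs |A ∩ B| ≤ 7 — false.

2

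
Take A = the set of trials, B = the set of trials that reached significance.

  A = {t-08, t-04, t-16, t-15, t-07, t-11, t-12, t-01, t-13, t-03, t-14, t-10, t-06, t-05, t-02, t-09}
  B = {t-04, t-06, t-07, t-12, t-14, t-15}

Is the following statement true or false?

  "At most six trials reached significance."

True

'At most six trials reached significance' holds iff |A ∩ B| ≤ 6.
|A| = 16, |A ∩ B| = 6, |A ∖ B| = 10.
|A ∩ B| = 6, so the statement is true.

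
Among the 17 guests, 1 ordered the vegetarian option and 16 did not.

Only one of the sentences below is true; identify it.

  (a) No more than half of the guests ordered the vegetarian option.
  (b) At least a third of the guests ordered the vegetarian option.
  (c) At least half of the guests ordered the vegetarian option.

(a)

|A| = 17, |A ∩ B| = 1, |A ∖ B| = 16.
(a) requires |A ∩ B| ≤ |A ∖ B|: true.
(b) requires |A ∩ B| / |A| ≥ 1/3: false.
(c) requires |A ∩ B| ≥ |A ∖ B|: false.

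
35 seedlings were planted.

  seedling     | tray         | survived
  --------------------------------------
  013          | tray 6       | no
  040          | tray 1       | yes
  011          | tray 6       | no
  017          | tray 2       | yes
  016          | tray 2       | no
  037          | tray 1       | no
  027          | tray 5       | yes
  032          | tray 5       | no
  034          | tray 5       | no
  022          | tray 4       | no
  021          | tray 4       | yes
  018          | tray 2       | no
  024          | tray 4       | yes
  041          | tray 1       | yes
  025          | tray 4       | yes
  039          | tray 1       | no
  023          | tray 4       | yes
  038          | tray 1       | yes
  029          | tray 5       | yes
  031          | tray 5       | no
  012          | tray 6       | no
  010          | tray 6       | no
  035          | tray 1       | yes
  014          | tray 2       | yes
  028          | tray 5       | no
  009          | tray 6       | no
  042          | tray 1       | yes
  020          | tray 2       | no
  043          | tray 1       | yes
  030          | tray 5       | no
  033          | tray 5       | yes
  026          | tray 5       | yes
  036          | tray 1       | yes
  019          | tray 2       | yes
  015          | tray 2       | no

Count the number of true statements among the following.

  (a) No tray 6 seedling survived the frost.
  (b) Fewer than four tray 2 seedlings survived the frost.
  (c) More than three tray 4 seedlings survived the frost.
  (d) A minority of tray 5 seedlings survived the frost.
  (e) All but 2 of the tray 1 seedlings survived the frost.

5

(a) tray 6: |A| = 5, |A ∩ B| = 0; needs A ∩ B = ∅ (|A ∩ B| = 0) — true.
(b) tray 2: |A| = 7, |A ∩ B| = 3; needs |A ∩ B| < 4 — true.
(c) tray 4: |A| = 5, |A ∩ B| = 4; needs |A ∩ B| > 3 — true.
(d) tray 5: |A| = 9, |A ∩ B| = 4; needs |A ∩ B| < |A ∖ B| — true.
(e) tray 1: |A| = 9, |A ∩ B| = 7; needs |A ∖ B| = 2 — true.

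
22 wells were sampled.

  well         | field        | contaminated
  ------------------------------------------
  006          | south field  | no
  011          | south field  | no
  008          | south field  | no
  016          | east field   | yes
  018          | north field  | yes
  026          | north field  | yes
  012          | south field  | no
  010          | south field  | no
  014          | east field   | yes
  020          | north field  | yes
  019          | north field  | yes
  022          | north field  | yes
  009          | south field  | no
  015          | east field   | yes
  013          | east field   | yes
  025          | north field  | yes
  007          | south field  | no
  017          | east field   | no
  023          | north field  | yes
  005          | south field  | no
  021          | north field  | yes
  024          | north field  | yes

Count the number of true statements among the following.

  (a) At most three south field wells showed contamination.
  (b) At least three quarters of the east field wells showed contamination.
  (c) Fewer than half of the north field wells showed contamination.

(a) south field: |A| = 8, |A ∩ B| = 0; needs |A ∩ B| ≤ 3 — true.
(b) east field: |A| = 5, |A ∩ B| = 4; needs |A ∩ B| / |A| ≥ 3/4 — true.
(c) north field: |A| = 9, |A ∩ B| = 9; needs |A ∩ B| < |A ∖ B| — false.

2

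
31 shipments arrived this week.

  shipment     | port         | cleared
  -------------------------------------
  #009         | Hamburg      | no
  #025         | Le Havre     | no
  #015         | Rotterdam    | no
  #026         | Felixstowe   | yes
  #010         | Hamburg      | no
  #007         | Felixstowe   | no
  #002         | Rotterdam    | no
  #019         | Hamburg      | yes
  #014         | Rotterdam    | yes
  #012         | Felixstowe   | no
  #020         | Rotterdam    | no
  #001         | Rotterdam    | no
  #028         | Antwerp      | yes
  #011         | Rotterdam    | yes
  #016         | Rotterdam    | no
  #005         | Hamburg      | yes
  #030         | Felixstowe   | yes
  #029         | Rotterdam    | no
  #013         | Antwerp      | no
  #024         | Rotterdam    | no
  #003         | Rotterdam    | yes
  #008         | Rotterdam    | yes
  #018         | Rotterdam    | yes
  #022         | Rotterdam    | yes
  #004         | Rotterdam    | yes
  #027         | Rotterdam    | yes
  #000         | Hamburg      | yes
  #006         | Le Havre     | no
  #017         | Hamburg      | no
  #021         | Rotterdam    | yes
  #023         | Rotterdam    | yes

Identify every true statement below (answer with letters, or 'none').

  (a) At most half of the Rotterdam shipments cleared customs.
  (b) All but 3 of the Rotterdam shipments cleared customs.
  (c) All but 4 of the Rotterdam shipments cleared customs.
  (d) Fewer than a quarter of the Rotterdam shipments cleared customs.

none

|A| = 17, |A ∩ B| = 10, |A ∖ B| = 7.
(a) |A ∩ B| ≤ |A ∖ B|: fails.
(b) |A ∖ B| = 3: fails.
(c) |A ∖ B| = 4: fails.
(d) |A ∩ B| / |A| < 1/4: fails.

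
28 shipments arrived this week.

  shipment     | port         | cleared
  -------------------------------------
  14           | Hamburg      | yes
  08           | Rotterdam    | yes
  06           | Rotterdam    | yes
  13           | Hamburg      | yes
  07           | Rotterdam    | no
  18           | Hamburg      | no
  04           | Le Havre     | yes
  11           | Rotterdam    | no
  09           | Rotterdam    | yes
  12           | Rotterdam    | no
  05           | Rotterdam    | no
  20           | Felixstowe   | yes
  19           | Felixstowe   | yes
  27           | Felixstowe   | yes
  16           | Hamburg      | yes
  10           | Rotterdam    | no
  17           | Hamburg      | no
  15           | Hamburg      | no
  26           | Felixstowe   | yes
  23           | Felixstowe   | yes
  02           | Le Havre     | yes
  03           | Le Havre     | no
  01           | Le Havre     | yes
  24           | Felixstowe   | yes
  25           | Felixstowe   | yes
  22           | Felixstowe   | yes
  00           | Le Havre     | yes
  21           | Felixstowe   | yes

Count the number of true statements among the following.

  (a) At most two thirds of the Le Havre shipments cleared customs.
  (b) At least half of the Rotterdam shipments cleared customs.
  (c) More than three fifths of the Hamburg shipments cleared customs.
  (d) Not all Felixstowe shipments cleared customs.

(a) Le Havre: |A| = 5, |A ∩ B| = 4; needs |A ∩ B| / |A| ≤ 2/3 — false.
(b) Rotterdam: |A| = 8, |A ∩ B| = 3; needs |A ∩ B| ≥ |A ∖ B| — false.
(c) Hamburg: |A| = 6, |A ∩ B| = 3; needs |A ∩ B| / |A| > 3/5 — false.
(d) Felixstowe: |A| = 9, |A ∩ B| = 9; needs A ⊄ B (|A ∖ B| ≥ 1) — false.

0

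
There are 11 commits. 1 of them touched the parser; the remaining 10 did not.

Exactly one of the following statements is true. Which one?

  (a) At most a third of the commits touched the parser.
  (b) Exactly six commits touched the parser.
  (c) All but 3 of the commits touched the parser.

(a)

|A| = 11, |A ∩ B| = 1, |A ∖ B| = 10.
(a) requires |A ∩ B| / |A| ≤ 1/3: true.
(b) requires |A ∩ B| = 6: false.
(c) requires |A ∖ B| = 3: false.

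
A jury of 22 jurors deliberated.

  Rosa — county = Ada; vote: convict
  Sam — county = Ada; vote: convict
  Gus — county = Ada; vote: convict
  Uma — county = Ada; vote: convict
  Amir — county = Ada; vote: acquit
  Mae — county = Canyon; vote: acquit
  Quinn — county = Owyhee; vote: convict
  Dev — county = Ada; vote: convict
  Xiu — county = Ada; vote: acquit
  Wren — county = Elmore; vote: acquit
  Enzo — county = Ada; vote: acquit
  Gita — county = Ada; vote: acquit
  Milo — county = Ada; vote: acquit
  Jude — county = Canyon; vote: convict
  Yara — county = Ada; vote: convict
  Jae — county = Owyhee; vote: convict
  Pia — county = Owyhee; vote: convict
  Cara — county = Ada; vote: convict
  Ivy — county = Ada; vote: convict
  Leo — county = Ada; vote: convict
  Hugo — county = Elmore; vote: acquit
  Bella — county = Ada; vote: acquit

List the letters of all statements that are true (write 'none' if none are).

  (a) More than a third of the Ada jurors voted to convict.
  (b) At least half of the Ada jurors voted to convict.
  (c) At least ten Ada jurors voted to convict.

|A| = 15, |A ∩ B| = 9, |A ∖ B| = 6.
(a) |A ∩ B| / |A| > 1/3: holds.
(b) |A ∩ B| ≥ |A ∖ B|: holds.
(c) |A ∩ B| ≥ 10: fails.

(a), (b)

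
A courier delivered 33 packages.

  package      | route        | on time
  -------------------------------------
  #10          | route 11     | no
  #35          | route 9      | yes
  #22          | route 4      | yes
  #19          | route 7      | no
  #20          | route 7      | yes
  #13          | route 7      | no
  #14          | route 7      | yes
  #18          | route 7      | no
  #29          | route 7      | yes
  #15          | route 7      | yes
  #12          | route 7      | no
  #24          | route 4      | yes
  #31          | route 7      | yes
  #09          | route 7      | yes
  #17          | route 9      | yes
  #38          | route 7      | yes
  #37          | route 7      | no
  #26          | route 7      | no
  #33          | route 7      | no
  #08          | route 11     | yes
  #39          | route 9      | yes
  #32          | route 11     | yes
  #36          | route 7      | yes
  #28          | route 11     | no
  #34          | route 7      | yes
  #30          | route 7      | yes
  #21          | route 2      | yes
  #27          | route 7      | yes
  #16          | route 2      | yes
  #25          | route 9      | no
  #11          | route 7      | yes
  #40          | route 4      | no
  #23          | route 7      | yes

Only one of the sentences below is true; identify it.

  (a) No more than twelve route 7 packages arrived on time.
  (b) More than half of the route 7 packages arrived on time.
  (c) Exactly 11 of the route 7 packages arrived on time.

(b)

|A| = 20, |A ∩ B| = 13, |A ∖ B| = 7.
(a) requires |A ∩ B| ≤ 12: false.
(b) requires |A ∩ B| > |A ∖ B|: true.
(c) requires |A ∩ B| = 11: false.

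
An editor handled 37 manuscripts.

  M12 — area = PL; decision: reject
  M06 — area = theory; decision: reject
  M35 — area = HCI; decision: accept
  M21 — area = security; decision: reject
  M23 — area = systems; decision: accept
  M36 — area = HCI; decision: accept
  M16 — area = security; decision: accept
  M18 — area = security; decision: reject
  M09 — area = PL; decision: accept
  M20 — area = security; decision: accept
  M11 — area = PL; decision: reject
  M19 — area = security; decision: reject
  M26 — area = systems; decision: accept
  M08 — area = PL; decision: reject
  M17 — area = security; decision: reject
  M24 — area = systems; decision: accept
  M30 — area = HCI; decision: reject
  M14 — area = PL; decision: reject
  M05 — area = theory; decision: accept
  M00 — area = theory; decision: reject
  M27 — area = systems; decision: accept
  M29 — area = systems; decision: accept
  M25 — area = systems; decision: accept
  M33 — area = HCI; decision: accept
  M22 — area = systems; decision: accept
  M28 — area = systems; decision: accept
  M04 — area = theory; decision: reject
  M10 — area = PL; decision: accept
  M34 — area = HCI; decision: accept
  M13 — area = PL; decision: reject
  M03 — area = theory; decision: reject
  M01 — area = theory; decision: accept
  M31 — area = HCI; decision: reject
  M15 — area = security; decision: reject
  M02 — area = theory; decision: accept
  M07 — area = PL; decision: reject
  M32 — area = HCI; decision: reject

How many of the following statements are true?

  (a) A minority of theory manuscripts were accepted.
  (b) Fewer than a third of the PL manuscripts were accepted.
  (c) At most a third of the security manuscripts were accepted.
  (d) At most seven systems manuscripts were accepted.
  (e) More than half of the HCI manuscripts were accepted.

(a) theory: |A| = 7, |A ∩ B| = 3; needs |A ∩ B| < |A ∖ B| — true.
(b) PL: |A| = 8, |A ∩ B| = 2; needs |A ∩ B| / |A| < 1/3 — true.
(c) security: |A| = 7, |A ∩ B| = 2; needs |A ∩ B| / |A| ≤ 1/3 — true.
(d) systems: |A| = 8, |A ∩ B| = 8; needs |A ∩ B| ≤ 7 — false.
(e) HCI: |A| = 7, |A ∩ B| = 4; needs |A ∩ B| > |A ∖ B| — true.

4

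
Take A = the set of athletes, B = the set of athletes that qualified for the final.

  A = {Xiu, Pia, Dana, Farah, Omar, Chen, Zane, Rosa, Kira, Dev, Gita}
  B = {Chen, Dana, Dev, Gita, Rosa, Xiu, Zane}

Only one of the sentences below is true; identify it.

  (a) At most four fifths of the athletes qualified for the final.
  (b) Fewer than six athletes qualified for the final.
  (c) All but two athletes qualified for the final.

(a)

|A| = 11, |A ∩ B| = 7, |A ∖ B| = 4.
(a) requires |A ∩ B| / |A| ≤ 4/5: true.
(b) requires |A ∩ B| < 6: false.
(c) requires |A ∖ B| = 2: false.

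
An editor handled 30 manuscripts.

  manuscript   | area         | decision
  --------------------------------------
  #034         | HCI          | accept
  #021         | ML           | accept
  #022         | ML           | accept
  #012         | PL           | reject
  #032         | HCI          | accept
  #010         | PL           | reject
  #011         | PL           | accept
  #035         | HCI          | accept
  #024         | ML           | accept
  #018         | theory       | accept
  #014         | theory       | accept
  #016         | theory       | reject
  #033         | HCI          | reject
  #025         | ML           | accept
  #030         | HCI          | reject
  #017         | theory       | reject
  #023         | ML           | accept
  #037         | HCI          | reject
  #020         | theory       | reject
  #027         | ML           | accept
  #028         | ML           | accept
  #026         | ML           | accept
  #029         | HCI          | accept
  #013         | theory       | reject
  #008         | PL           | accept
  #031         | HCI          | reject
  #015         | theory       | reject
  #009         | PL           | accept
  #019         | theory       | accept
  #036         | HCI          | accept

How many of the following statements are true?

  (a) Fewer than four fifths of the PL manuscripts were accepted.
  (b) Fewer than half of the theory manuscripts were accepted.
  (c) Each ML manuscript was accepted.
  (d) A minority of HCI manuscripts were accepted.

(a) PL: |A| = 5, |A ∩ B| = 3; needs |A ∩ B| / |A| < 4/5 — true.
(b) theory: |A| = 8, |A ∩ B| = 3; needs |A ∩ B| < |A ∖ B| — true.
(c) ML: |A| = 8, |A ∩ B| = 8; needs A ⊆ B, i.e. every element of A is in B (|A ∖ B| = 0) — true.
(d) HCI: |A| = 9, |A ∩ B| = 5; needs |A ∩ B| < |A ∖ B| — false.

3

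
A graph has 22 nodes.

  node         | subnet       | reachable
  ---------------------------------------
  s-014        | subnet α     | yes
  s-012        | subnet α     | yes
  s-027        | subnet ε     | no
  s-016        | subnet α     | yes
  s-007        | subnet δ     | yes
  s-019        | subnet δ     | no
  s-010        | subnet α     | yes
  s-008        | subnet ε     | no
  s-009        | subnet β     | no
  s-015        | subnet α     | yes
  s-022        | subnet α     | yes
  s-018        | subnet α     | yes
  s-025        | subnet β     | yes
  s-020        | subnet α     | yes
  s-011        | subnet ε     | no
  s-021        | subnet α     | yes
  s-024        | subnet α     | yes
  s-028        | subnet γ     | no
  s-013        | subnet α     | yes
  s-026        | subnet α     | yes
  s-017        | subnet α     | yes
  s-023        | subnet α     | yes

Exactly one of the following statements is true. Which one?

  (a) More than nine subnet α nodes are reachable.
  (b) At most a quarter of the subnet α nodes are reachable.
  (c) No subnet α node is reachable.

|A| = 14, |A ∩ B| = 14, |A ∖ B| = 0.
(a) requires |A ∩ B| > 9: true.
(b) requires |A ∩ B| / |A| ≤ 1/4: false.
(c) requires A ∩ B = ∅ (|A ∩ B| = 0): false.

(a)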